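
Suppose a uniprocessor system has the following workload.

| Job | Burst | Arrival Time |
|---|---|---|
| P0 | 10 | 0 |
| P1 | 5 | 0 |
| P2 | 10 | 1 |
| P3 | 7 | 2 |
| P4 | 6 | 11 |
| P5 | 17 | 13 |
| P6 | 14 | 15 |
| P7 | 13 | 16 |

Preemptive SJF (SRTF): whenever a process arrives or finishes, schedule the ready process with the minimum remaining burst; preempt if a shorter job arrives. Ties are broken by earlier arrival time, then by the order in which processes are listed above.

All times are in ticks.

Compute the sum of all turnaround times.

241

Schedule: | P1 0-5 | P3 5-12 | P4 12-18 | P0 18-28 | P2 28-38 | P7 38-51 | P6 51-65 | P5 65-82 |
Completion: P0=28  P1=5  P2=38  P3=12  P4=18  P5=82  P6=65  P7=51
Turnaround (C−A): P0=28  P1=5  P2=37  P3=10  P4=7  P5=69  P6=50  P7=35
Turnaround = completion − arrival: P0=28, P1=5, P2=37, P3=10, P4=7, P5=69, P6=50, P7=35
Total turnaround = 28 + 5 + 37 + 10 + 7 + 69 + 50 + 35 = 241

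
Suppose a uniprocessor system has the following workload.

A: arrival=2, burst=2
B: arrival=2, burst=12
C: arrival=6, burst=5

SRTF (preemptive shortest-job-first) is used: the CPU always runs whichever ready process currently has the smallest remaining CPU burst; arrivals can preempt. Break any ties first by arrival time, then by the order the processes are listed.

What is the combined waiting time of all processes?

Timeline: | idle 0-2 | A 2-4 | B 4-6 | C 6-11 | B 11-21 |
Completion: A=4  B=21  C=11
Turnaround (C−A): A=2  B=19  C=5
Waiting = turnaround − burst: A=0, B=7, C=0
Total waiting = 0 + 7 + 0 = 7

7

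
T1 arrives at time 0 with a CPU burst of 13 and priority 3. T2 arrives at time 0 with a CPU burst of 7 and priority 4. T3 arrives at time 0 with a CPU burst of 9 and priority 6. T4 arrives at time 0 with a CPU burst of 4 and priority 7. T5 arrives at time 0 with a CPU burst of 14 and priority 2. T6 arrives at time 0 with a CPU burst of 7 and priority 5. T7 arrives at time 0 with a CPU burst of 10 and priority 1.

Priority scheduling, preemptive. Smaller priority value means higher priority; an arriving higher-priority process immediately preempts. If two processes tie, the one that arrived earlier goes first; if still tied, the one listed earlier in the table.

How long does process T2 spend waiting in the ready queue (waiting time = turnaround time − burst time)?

37

Timeline: | T7 0-10 | T5 10-24 | T1 24-37 | T2 37-44 | T6 44-51 | T3 51-60 | T4 60-64 |
Completion: T1=37  T2=44  T3=60  T4=64  T5=24  T6=51  T7=10
Turnaround (C−A): T1=37  T2=44  T3=60  T4=64  T5=24  T6=51  T7=10
Waiting(T2) = turnaround − burst = 44 − 7 = 37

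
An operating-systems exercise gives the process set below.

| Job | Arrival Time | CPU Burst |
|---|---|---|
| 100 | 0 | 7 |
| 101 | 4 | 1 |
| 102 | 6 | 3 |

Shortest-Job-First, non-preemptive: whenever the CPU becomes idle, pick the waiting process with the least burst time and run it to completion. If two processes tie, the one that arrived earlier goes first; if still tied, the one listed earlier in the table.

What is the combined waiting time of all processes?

5

Timeline: | 100 0-7 | 101 7-8 | 102 8-11 |
Completion: 100=7  101=8  102=11
Turnaround (C−A): 100=7  101=4  102=5
Waiting = turnaround − burst: 100=0, 101=3, 102=2
Total waiting = 0 + 3 + 2 = 5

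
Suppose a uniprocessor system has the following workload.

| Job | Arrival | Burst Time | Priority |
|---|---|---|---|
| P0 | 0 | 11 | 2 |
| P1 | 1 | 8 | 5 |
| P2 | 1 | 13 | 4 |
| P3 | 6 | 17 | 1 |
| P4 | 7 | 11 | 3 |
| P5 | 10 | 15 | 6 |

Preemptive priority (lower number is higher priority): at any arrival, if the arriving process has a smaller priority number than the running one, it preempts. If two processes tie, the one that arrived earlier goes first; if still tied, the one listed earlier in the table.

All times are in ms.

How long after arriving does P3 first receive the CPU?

Gantt: | P0 0-6 | P3 6-23 | P0 23-28 | P4 28-39 | P2 39-52 | P1 52-60 | P5 60-75 |
Completion: P0=28  P1=60  P2=52  P3=23  P4=39  P5=75
Turnaround (C−A): P0=28  P1=59  P2=51  P3=17  P4=32  P5=65
Response(P3) = first start − arrival = 6 − 6 = 0

0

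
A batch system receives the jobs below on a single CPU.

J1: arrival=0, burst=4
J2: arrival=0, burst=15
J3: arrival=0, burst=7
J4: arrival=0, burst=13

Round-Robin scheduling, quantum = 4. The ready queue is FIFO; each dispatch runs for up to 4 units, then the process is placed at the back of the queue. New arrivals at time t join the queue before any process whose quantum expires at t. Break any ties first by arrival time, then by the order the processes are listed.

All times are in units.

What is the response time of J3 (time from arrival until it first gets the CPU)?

8

Timeline: | J1 0-4 | J2 4-8 | J3 8-12 | J4 12-16 | J2 16-20 | J3 20-23 | J4 23-27 | J2 27-31 | J4 31-35 | J2 35-38 | J4 38-39 |
Completion: J1=4  J2=38  J3=23  J4=39
Turnaround (C−A): J1=4  J2=38  J3=23  J4=39
Response(J3) = first start − arrival = 8 − 0 = 8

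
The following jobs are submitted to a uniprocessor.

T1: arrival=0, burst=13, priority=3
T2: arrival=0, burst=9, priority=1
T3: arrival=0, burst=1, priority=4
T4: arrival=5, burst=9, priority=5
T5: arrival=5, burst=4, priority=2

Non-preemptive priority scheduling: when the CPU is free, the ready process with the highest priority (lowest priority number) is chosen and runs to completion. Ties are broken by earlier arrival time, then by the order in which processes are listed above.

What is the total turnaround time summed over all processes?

101

Schedule: | T2 0-9 | T5 9-13 | T1 13-26 | T3 26-27 | T4 27-36 |
Completion: T1=26  T2=9  T3=27  T4=36  T5=13
Turnaround (C−A): T1=26  T2=9  T3=27  T4=31  T5=8
Turnaround = completion − arrival: T1=26, T2=9, T3=27, T4=31, T5=8
Total turnaround = 26 + 9 + 27 + 31 + 8 = 101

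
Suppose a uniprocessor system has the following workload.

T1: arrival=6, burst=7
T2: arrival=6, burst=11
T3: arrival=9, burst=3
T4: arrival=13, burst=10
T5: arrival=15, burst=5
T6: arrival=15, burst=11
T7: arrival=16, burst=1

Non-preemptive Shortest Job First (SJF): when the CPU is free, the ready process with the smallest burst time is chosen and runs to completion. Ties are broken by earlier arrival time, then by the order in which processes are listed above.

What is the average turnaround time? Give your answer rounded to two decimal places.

Timeline: | idle 0-6 | T1 6-13 | T3 13-16 | T7 16-17 | T5 17-22 | T4 22-32 | T2 32-43 | T6 43-54 |
Completion: T1=13  T2=43  T3=16  T4=32  T5=22  T6=54  T7=17
Turnaround (C−A): T1=7  T2=37  T3=7  T4=19  T5=7  T6=39  T7=1
Turnaround times: T1=7, T2=37, T3=7, T4=19, T5=7, T6=39, T7=1
Average turnaround = (7+37+7+19+7+39+1) / 7 = 117/7 = 16.71

16.71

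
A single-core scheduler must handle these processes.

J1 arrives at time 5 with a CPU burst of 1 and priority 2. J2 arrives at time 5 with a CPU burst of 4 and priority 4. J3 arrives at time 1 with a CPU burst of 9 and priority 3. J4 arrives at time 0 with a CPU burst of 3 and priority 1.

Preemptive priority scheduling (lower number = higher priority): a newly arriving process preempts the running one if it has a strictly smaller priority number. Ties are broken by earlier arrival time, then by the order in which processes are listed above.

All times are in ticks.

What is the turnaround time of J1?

Gantt: | J4 0-3 | J3 3-5 | J1 5-6 | J3 6-13 | J2 13-17 |
Completion: J1=6  J2=17  J3=13  J4=3
Turnaround(J1) = completion − arrival = 6 − 5 = 1

1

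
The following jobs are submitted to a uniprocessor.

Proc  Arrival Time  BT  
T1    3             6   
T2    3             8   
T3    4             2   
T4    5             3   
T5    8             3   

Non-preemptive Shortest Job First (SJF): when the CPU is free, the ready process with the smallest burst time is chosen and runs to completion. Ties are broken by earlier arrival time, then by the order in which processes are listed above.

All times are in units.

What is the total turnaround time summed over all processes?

53

Timeline: | idle 0-3 | T1 3-9 | T3 9-11 | T4 11-14 | T5 14-17 | T2 17-25 |
Completion: T1=9  T2=25  T3=11  T4=14  T5=17
Turnaround = completion − arrival: T1=6, T2=22, T3=7, T4=9, T5=9
Total turnaround = 6 + 22 + 7 + 9 + 9 = 53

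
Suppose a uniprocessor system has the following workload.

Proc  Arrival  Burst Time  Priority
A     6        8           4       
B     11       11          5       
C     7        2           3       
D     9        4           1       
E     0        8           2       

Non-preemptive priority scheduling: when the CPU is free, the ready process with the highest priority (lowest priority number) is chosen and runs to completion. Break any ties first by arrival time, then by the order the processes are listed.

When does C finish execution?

10

Schedule: | E 0-8 | C 8-10 | D 10-14 | A 14-22 | B 22-33 |
Completion: A=22  B=33  C=10  D=14  E=8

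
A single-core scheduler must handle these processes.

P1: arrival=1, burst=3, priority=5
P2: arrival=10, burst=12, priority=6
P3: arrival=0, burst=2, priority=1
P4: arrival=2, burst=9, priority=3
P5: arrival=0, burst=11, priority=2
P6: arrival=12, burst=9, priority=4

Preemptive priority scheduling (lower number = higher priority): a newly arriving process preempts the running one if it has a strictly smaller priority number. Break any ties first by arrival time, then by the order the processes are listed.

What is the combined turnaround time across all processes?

Schedule: | P3 0-2 | P5 2-13 | P4 13-22 | P6 22-31 | P1 31-34 | P2 34-46 |
Completion: P1=34  P2=46  P3=2  P4=22  P5=13  P6=31
Turnaround (C−A): P1=33  P2=36  P3=2  P4=20  P5=13  P6=19
Turnaround = completion − arrival: P1=33, P2=36, P3=2, P4=20, P5=13, P6=19
Total turnaround = 33 + 36 + 2 + 20 + 13 + 19 = 123

123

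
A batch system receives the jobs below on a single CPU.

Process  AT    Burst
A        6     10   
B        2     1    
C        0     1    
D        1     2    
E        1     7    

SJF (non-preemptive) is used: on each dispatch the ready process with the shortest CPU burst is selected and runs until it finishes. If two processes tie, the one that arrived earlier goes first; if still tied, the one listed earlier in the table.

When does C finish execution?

1

Gantt: | C 0-1 | D 1-3 | B 3-4 | E 4-11 | A 11-21 |
Completion: A=21  B=4  C=1  D=3  E=11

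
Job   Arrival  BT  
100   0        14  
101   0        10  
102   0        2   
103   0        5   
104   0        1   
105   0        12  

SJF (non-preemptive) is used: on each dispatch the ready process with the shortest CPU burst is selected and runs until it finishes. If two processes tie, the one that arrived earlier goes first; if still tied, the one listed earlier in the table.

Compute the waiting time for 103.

3

Schedule: | 104 0-1 | 102 1-3 | 103 3-8 | 101 8-18 | 105 18-30 | 100 30-44 |
Completion: 100=44  101=18  102=3  103=8  104=1  105=30
Waiting(103) = turnaround − burst = 8 − 5 = 3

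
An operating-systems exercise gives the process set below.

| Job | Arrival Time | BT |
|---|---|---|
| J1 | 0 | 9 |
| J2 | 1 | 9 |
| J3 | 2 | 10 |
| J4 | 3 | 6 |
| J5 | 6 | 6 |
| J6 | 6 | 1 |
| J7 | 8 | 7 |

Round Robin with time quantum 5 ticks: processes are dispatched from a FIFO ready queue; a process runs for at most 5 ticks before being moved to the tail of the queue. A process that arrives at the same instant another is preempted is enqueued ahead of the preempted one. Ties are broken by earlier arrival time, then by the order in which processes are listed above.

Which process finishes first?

J1

Schedule: | J1 0-5 | J2 5-10 | J3 10-15 | J4 15-20 | J1 20-24 | J5 24-29 | J6 29-30 | J7 30-35 | J2 35-39 | J3 39-44 | J4 44-45 | J5 45-46 | J7 46-48 |
Completion: J1=24  J2=39  J3=44  J4=45  J5=46  J6=30  J7=48
Turnaround (C−A): J1=24  J2=38  J3=42  J4=42  J5=40  J6=24  J7=40
Finish order: J1 → J6 → J2 → J3 → J4 → J5 → J7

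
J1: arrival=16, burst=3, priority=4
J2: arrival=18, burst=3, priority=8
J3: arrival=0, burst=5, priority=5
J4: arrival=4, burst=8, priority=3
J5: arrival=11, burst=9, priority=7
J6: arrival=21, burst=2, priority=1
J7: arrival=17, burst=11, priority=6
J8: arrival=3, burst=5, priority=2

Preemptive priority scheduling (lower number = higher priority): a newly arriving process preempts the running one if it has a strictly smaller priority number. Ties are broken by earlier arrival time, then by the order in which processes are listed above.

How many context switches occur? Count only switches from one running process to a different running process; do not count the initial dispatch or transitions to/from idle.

Timeline: | J3 0-3 | J8 3-8 | J4 8-16 | J1 16-19 | J3 19-21 | J6 21-23 | J7 23-34 | J5 34-43 | J2 43-46 |
Completion: J1=19  J2=46  J3=21  J4=16  J5=43  J6=23  J7=34  J8=8

8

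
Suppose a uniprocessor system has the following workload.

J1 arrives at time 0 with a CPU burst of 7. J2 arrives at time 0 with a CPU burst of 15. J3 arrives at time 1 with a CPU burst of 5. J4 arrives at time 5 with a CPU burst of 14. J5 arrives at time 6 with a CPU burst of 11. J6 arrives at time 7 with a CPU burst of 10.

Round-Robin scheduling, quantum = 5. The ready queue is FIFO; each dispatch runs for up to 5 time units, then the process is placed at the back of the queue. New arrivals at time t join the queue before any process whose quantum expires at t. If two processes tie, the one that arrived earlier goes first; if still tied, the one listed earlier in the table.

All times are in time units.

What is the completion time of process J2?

Gantt: | J1 0-5 | J2 5-10 | J3 10-15 | J4 15-20 | J1 20-22 | J5 22-27 | J6 27-32 | J2 32-37 | J4 37-42 | J5 42-47 | J6 47-52 | J2 52-57 | J4 57-61 | J5 61-62 |
Completion: J1=22  J2=57  J3=15  J4=61  J5=62  J6=52
Turnaround (C−A): J1=22  J2=57  J3=14  J4=56  J5=56  J6=45

57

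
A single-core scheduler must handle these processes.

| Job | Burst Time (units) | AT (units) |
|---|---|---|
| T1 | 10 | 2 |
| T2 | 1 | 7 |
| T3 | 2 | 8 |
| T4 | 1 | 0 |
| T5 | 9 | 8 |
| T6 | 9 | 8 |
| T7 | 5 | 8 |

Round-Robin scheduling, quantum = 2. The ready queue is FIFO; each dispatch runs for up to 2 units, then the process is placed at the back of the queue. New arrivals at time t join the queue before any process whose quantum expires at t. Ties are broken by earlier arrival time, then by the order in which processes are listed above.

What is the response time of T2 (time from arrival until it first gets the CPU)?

1

Schedule: | T4 0-1 | idle 1-2 | T1 2-8 | T2 8-9 | T3 9-11 | T5 11-13 | T6 13-15 | T7 15-17 | T1 17-19 | T5 19-21 | T6 21-23 | T7 23-25 | T1 25-27 | T5 27-29 | T6 29-31 | T7 31-32 | T5 32-34 | T6 34-36 | T5 36-37 | T6 37-38 |
Completion: T1=27  T2=9  T3=11  T4=1  T5=37  T6=38  T7=32
Turnaround (C−A): T1=25  T2=2  T3=3  T4=1  T5=29  T6=30  T7=24
Response(T2) = first start − arrival = 8 − 7 = 1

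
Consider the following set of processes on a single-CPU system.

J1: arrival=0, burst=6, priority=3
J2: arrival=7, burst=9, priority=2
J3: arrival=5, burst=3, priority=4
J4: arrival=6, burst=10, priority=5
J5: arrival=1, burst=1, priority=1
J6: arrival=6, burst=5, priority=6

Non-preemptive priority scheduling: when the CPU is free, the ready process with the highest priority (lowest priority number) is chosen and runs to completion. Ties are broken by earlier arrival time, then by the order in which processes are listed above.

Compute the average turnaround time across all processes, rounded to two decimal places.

Timeline: | J1 0-6 | J5 6-7 | J2 7-16 | J3 16-19 | J4 19-29 | J6 29-34 |
Completion: J1=6  J2=16  J3=19  J4=29  J5=7  J6=34
Turnaround times: J1=6, J2=9, J3=14, J4=23, J5=6, J6=28
Average turnaround = (6+9+14+23+6+28) / 6 = 86/6 = 14.33

14.33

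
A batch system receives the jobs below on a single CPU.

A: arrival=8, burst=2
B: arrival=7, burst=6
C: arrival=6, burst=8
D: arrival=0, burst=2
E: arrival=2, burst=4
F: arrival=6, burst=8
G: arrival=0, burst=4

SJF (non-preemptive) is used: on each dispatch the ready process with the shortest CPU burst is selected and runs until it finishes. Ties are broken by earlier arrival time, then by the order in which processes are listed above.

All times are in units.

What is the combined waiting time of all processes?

Gantt: | D 0-2 | G 2-6 | E 6-10 | A 10-12 | B 12-18 | C 18-26 | F 26-34 |
Completion: A=12  B=18  C=26  D=2  E=10  F=34  G=6
Waiting = turnaround − burst: A=2, B=5, C=12, D=0, E=4, F=20, G=2
Total waiting = 2 + 5 + 12 + 0 + 4 + 20 + 2 = 45

45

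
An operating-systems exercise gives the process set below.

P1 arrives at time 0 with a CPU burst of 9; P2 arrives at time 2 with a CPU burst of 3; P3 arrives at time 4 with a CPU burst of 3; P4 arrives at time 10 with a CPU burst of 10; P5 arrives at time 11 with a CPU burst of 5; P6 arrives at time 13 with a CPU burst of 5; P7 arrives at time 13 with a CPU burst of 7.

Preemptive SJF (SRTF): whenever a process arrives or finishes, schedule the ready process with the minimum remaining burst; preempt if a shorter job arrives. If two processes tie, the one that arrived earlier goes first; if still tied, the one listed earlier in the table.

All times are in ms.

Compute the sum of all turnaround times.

Schedule: | P1 0-2 | P2 2-5 | P3 5-8 | P1 8-15 | P5 15-20 | P6 20-25 | P7 25-32 | P4 32-42 |
Completion: P1=15  P2=5  P3=8  P4=42  P5=20  P6=25  P7=32
Turnaround = completion − arrival: P1=15, P2=3, P3=4, P4=32, P5=9, P6=12, P7=19
Total turnaround = 15 + 3 + 4 + 32 + 9 + 12 + 19 = 94

94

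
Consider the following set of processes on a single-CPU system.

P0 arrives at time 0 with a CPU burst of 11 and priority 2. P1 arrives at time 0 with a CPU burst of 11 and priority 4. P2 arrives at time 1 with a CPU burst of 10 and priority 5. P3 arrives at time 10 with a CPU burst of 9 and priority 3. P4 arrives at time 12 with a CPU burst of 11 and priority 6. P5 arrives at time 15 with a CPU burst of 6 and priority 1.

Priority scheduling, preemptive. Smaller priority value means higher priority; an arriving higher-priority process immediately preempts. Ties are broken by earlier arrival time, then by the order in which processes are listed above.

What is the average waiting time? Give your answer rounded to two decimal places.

17.33

Gantt: | P0 0-11 | P3 11-15 | P5 15-21 | P3 21-26 | P1 26-37 | P2 37-47 | P4 47-58 |
Completion: P0=11  P1=37  P2=47  P3=26  P4=58  P5=21
Waiting times: P0=0, P1=26, P2=36, P3=7, P4=35, P5=0
Average waiting = (0+26+36+7+35+0) / 6 = 104/6 = 17.33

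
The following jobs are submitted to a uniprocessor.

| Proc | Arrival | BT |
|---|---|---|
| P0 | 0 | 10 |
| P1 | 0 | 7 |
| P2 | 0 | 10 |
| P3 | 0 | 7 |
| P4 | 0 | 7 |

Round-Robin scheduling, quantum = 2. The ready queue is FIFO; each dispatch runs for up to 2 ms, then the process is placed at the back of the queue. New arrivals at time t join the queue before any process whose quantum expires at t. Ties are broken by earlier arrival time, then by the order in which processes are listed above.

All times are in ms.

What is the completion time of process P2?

41

Timeline: | P0 0-2 | P1 2-4 | P2 4-6 | P3 6-8 | P4 8-10 | P0 10-12 | P1 12-14 | P2 14-16 | P3 16-18 | P4 18-20 | P0 20-22 | P1 22-24 | P2 24-26 | P3 26-28 | P4 28-30 | P0 30-32 | P1 32-33 | P2 33-35 | P3 35-36 | P4 36-37 | P0 37-39 | P2 39-41 |
Completion: P0=39  P1=33  P2=41  P3=36  P4=37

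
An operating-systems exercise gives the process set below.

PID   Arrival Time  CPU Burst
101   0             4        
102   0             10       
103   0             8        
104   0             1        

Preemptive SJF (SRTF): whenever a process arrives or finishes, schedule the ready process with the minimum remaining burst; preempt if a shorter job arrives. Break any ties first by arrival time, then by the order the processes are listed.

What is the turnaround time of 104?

1

Schedule: | 104 0-1 | 101 1-5 | 103 5-13 | 102 13-23 |
Completion: 101=5  102=23  103=13  104=1
Turnaround (C−A): 101=5  102=23  103=13  104=1
Turnaround(104) = completion − arrival = 1 − 0 = 1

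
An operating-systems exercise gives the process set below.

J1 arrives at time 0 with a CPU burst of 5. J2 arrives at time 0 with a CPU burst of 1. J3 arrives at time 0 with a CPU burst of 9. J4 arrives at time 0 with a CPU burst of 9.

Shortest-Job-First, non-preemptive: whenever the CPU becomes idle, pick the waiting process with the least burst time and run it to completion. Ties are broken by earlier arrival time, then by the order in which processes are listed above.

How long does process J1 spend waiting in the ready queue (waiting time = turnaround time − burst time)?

1

Schedule: | J2 0-1 | J1 1-6 | J3 6-15 | J4 15-24 |
Completion: J1=6  J2=1  J3=15  J4=24
Turnaround (C−A): J1=6  J2=1  J3=15  J4=24
Waiting(J1) = turnaround − burst = 6 − 5 = 1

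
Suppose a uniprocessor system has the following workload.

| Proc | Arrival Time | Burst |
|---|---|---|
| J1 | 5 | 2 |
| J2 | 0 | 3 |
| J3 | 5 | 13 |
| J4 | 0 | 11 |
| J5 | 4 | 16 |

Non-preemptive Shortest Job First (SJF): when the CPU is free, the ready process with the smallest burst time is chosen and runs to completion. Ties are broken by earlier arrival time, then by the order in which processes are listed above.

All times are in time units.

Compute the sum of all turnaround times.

Schedule: | J2 0-3 | J4 3-14 | J1 14-16 | J3 16-29 | J5 29-45 |
Completion: J1=16  J2=3  J3=29  J4=14  J5=45
Turnaround = completion − arrival: J1=11, J2=3, J3=24, J4=14, J5=41
Total turnaround = 11 + 3 + 24 + 14 + 41 = 93

93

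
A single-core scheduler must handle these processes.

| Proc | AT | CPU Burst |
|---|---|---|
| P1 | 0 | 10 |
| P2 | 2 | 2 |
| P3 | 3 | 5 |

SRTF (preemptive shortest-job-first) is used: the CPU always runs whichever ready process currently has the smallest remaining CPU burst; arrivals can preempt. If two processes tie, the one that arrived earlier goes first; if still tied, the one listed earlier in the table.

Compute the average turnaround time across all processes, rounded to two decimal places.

8.33

Timeline: | P1 0-2 | P2 2-4 | P3 4-9 | P1 9-17 |
Completion: P1=17  P2=4  P3=9
Turnaround (C−A): P1=17  P2=2  P3=6
Turnaround times: P1=17, P2=2, P3=6
Average turnaround = (17+2+6) / 3 = 25/3 = 8.33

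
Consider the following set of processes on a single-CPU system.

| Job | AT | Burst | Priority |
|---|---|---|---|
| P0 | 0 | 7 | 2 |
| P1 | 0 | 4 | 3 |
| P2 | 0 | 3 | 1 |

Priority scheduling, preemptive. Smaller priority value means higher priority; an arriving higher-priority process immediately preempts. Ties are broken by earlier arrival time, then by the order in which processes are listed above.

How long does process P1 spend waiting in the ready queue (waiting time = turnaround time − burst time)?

10

Schedule: | P2 0-3 | P0 3-10 | P1 10-14 |
Completion: P0=10  P1=14  P2=3
Turnaround (C−A): P0=10  P1=14  P2=3
Waiting(P1) = turnaround − burst = 14 − 4 = 10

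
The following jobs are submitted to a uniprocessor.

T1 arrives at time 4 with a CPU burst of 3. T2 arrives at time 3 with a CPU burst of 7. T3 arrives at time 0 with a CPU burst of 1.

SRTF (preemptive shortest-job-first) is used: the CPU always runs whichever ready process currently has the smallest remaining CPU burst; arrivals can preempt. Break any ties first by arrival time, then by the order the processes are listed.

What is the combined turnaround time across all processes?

Gantt: | T3 0-1 | idle 1-3 | T2 3-4 | T1 4-7 | T2 7-13 |
Completion: T1=7  T2=13  T3=1
Turnaround = completion − arrival: T1=3, T2=10, T3=1
Total turnaround = 3 + 10 + 1 = 14

14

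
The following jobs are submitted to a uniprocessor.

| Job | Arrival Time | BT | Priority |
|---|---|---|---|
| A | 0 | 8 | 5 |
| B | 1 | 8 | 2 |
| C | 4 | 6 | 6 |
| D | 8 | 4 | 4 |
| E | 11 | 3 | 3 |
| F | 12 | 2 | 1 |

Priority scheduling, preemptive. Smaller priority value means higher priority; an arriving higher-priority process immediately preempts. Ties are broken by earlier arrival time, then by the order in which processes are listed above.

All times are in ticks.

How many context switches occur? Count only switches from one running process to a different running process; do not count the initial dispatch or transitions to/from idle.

8

Gantt: | A 0-1 | B 1-9 | D 9-11 | E 11-12 | F 12-14 | E 14-16 | D 16-18 | A 18-25 | C 25-31 |
Completion: A=25  B=9  C=31  D=18  E=16  F=14
Turnaround (C−A): A=25  B=8  C=27  D=10  E=5  F=2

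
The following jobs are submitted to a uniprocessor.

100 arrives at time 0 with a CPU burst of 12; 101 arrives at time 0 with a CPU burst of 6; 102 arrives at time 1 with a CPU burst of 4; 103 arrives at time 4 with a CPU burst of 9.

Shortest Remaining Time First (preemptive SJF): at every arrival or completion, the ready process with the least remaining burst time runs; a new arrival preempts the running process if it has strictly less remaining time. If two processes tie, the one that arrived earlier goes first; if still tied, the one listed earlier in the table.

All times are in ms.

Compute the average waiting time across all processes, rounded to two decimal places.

Schedule: | 101 0-1 | 102 1-5 | 101 5-10 | 103 10-19 | 100 19-31 |
Completion: 100=31  101=10  102=5  103=19
Turnaround (C−A): 100=31  101=10  102=4  103=15
Waiting times: 100=19, 101=4, 102=0, 103=6
Average waiting = (19+4+0+6) / 4 = 29/4 = 7.25

7.25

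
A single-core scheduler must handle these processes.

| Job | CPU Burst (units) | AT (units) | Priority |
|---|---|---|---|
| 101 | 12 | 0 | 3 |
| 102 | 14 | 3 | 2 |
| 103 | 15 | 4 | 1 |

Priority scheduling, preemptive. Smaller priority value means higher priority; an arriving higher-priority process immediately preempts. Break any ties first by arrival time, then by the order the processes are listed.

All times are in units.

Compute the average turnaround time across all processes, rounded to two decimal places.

Gantt: | 101 0-3 | 102 3-4 | 103 4-19 | 102 19-32 | 101 32-41 |
Completion: 101=41  102=32  103=19
Turnaround (C−A): 101=41  102=29  103=15
Turnaround times: 101=41, 102=29, 103=15
Average turnaround = (41+29+15) / 3 = 85/3 = 28.33

28.33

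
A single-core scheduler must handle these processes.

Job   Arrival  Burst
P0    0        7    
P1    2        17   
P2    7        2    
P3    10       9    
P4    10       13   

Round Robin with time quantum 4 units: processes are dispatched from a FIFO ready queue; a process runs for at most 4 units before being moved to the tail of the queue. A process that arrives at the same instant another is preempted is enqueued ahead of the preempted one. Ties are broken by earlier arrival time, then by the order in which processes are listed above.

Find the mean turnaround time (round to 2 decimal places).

26.40

Schedule: | P0 0-4 | P1 4-8 | P0 8-11 | P2 11-13 | P1 13-17 | P3 17-21 | P4 21-25 | P1 25-29 | P3 29-33 | P4 33-37 | P1 37-41 | P3 41-42 | P4 42-46 | P1 46-47 | P4 47-48 |
Completion: P0=11  P1=47  P2=13  P3=42  P4=48
Turnaround times: P0=11, P1=45, P2=6, P3=32, P4=38
Average turnaround = (11+45+6+32+38) / 5 = 132/5 = 26.40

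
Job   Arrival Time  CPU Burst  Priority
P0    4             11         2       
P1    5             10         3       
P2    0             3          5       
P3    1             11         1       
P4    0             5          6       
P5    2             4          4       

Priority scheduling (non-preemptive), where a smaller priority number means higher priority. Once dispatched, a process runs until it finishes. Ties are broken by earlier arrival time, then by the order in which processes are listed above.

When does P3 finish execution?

14

Gantt: | P2 0-3 | P3 3-14 | P0 14-25 | P1 25-35 | P5 35-39 | P4 39-44 |
Completion: P0=25  P1=35  P2=3  P3=14  P4=44  P5=39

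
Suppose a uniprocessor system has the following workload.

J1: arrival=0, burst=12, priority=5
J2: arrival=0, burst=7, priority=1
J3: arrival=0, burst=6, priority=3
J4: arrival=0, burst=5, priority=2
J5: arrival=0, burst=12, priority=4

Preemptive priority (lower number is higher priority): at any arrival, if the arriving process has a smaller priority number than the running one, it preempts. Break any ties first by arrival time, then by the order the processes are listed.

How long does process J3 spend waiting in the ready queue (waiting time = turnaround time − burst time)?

Gantt: | J2 0-7 | J4 7-12 | J3 12-18 | J5 18-30 | J1 30-42 |
Completion: J1=42  J2=7  J3=18  J4=12  J5=30
Waiting(J3) = turnaround − burst = 18 − 6 = 12

12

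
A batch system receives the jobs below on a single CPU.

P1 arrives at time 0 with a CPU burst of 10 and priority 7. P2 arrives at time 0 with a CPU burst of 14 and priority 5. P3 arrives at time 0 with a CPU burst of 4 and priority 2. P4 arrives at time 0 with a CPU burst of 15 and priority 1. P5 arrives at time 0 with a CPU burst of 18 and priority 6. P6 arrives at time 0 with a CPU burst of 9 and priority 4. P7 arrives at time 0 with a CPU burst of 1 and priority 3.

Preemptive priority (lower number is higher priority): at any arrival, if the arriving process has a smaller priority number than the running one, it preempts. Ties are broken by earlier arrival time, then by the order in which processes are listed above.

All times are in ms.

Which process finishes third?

P7

Timeline: | P4 0-15 | P3 15-19 | P7 19-20 | P6 20-29 | P2 29-43 | P5 43-61 | P1 61-71 |
Completion: P1=71  P2=43  P3=19  P4=15  P5=61  P6=29  P7=20
Turnaround (C−A): P1=71  P2=43  P3=19  P4=15  P5=61  P6=29  P7=20
Finish order: P4 → P3 → P7 → P6 → P2 → P5 → P1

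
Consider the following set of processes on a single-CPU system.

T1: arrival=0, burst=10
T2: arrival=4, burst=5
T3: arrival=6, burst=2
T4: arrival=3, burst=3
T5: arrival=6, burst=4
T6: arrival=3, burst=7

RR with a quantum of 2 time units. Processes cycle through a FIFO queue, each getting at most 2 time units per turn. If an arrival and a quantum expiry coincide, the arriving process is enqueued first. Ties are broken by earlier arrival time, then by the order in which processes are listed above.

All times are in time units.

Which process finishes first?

Timeline: | T1 0-4 | T4 4-6 | T6 6-8 | T2 8-10 | T1 10-12 | T3 12-14 | T5 14-16 | T4 16-17 | T6 17-19 | T2 19-21 | T1 21-23 | T5 23-25 | T6 25-27 | T2 27-28 | T1 28-30 | T6 30-31 |
Completion: T1=30  T2=28  T3=14  T4=17  T5=25  T6=31
Turnaround (C−A): T1=30  T2=24  T3=8  T4=14  T5=19  T6=28
Finish order: T3 → T4 → T5 → T2 → T1 → T6

T3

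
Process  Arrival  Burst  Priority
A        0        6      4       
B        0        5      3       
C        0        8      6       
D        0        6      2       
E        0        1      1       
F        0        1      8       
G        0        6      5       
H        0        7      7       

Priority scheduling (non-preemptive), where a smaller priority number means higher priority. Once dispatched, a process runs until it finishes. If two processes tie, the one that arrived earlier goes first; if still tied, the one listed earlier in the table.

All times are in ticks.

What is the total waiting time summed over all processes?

Timeline: | E 0-1 | D 1-7 | B 7-12 | A 12-18 | G 18-24 | C 24-32 | H 32-39 | F 39-40 |
Completion: A=18  B=12  C=32  D=7  E=1  F=40  G=24  H=39
Waiting = turnaround − burst: A=12, B=7, C=24, D=1, E=0, F=39, G=18, H=32
Total waiting = 12 + 7 + 24 + 1 + 0 + 39 + 18 + 32 = 133

133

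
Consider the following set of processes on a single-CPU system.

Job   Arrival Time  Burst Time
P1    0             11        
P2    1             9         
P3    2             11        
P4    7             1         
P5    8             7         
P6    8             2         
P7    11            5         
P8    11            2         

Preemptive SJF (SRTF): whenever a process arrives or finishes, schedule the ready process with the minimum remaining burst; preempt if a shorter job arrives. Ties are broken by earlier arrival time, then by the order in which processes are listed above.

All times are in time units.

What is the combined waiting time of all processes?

Schedule: | P1 0-1 | P2 1-7 | P4 7-8 | P6 8-10 | P2 10-13 | P8 13-15 | P7 15-20 | P5 20-27 | P1 27-37 | P3 37-48 |
Completion: P1=37  P2=13  P3=48  P4=8  P5=27  P6=10  P7=20  P8=15
Turnaround (C−A): P1=37  P2=12  P3=46  P4=1  P5=19  P6=2  P7=9  P8=4
Waiting = turnaround − burst: P1=26, P2=3, P3=35, P4=0, P5=12, P6=0, P7=4, P8=2
Total waiting = 26 + 3 + 35 + 0 + 12 + 0 + 4 + 2 = 82

82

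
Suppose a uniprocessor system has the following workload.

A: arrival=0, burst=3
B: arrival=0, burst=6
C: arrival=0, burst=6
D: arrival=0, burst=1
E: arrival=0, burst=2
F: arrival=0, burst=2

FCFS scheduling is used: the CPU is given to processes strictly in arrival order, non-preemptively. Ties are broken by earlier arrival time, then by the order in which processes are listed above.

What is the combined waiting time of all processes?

Schedule: | A 0-3 | B 3-9 | C 9-15 | D 15-16 | E 16-18 | F 18-20 |
Completion: A=3  B=9  C=15  D=16  E=18  F=20
Waiting = turnaround − burst: A=0, B=3, C=9, D=15, E=16, F=18
Total waiting = 0 + 3 + 9 + 15 + 16 + 18 = 61

61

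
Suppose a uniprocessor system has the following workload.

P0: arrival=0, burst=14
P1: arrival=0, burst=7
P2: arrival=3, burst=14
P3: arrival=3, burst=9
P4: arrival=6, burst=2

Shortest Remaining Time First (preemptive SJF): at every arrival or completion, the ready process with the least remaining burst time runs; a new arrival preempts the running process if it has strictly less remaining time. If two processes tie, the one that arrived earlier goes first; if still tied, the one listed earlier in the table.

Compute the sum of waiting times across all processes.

54

Timeline: | P1 0-7 | P4 7-9 | P3 9-18 | P0 18-32 | P2 32-46 |
Completion: P0=32  P1=7  P2=46  P3=18  P4=9
Waiting = turnaround − burst: P0=18, P1=0, P2=29, P3=6, P4=1
Total waiting = 18 + 0 + 29 + 6 + 1 = 54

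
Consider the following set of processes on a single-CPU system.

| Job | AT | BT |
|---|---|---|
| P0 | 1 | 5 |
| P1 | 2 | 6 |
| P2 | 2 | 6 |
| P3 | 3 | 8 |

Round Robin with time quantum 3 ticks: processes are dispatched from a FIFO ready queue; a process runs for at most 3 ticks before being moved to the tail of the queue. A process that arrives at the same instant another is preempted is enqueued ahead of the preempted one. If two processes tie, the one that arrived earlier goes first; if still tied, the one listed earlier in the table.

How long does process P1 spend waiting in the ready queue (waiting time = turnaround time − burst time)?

Gantt: | idle 0-1 | P0 1-4 | P1 4-7 | P2 7-10 | P3 10-13 | P0 13-15 | P1 15-18 | P2 18-21 | P3 21-26 |
Completion: P0=15  P1=18  P2=21  P3=26
Turnaround (C−A): P0=14  P1=16  P2=19  P3=23
Waiting(P1) = turnaround − burst = 16 − 6 = 10

10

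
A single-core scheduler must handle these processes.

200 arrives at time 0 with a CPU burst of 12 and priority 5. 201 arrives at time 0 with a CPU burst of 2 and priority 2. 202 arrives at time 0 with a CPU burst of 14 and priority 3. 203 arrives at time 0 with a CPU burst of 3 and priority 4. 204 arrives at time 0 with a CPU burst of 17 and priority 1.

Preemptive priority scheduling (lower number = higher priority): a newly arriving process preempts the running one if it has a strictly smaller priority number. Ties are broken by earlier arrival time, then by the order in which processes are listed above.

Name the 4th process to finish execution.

203

Gantt: | 204 0-17 | 201 17-19 | 202 19-33 | 203 33-36 | 200 36-48 |
Completion: 200=48  201=19  202=33  203=36  204=17
Finish order: 204 → 201 → 202 → 203 → 200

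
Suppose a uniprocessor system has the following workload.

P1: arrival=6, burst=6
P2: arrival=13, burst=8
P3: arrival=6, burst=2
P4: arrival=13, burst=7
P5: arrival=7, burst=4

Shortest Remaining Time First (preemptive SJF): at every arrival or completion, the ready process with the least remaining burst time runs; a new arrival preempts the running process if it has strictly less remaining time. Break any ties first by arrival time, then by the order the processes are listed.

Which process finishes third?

Gantt: | idle 0-6 | P3 6-8 | P5 8-12 | P1 12-18 | P4 18-25 | P2 25-33 |
Completion: P1=18  P2=33  P3=8  P4=25  P5=12
Turnaround (C−A): P1=12  P2=20  P3=2  P4=12  P5=5
Finish order: P3 → P5 → P1 → P4 → P2

P1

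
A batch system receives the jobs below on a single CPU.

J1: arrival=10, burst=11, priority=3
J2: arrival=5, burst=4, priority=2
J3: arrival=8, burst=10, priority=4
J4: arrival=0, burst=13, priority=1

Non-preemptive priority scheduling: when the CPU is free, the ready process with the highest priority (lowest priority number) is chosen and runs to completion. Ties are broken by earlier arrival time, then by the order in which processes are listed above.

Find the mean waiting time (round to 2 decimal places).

8.75

Gantt: | J4 0-13 | J2 13-17 | J1 17-28 | J3 28-38 |
Completion: J1=28  J2=17  J3=38  J4=13
Turnaround (C−A): J1=18  J2=12  J3=30  J4=13
Waiting times: J1=7, J2=8, J3=20, J4=0
Average waiting = (7+8+20+0) / 4 = 35/4 = 8.75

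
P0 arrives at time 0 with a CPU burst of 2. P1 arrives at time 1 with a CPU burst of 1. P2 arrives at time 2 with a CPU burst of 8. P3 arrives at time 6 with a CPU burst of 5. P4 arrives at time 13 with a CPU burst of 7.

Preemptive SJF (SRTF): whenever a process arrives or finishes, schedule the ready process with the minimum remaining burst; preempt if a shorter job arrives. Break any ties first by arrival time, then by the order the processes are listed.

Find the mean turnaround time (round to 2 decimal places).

6.60

Timeline: | P0 0-2 | P1 2-3 | P2 3-11 | P3 11-16 | P4 16-23 |
Completion: P0=2  P1=3  P2=11  P3=16  P4=23
Turnaround times: P0=2, P1=2, P2=9, P3=10, P4=10
Average turnaround = (2+2+9+10+10) / 5 = 33/5 = 6.60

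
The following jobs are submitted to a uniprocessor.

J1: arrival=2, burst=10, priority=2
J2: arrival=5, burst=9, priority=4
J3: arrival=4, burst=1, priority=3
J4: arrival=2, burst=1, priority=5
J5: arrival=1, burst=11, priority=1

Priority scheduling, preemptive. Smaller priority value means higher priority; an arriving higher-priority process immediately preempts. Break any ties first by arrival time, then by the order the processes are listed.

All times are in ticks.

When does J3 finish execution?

Gantt: | idle 0-1 | J5 1-12 | J1 12-22 | J3 22-23 | J2 23-32 | J4 32-33 |
Completion: J1=22  J2=32  J3=23  J4=33  J5=12
Turnaround (C−A): J1=20  J2=27  J3=19  J4=31  J5=11

23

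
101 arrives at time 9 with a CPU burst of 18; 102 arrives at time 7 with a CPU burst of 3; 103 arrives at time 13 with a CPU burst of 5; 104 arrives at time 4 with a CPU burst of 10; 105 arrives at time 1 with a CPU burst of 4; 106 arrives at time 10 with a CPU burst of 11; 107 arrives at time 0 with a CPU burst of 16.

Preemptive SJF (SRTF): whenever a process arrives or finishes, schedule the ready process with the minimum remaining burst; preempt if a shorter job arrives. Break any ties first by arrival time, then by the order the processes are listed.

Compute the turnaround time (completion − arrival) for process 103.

Timeline: | 107 0-1 | 105 1-5 | 104 5-7 | 102 7-10 | 104 10-18 | 103 18-23 | 106 23-34 | 107 34-49 | 101 49-67 |
Completion: 101=67  102=10  103=23  104=18  105=5  106=34  107=49
Turnaround(103) = completion − arrival = 23 − 13 = 10

10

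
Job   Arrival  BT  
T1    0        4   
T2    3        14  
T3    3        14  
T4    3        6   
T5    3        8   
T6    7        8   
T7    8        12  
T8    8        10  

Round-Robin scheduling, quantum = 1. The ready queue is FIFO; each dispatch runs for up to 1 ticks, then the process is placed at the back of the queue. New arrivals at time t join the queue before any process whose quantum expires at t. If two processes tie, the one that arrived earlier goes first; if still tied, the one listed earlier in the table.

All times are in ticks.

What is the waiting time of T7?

54

Schedule: | T1 0-3 | T2 3-4 | T3 4-5 | T4 5-6 | T5 6-7 | T1 7-8 | T2 8-9 | T3 9-10 | T4 10-11 | T6 11-12 | T5 12-13 | T7 13-14 | T8 14-15 | T2 15-16 | T3 16-17 | T4 17-18 | T6 18-19 | T5 19-20 | T7 20-21 | T8 21-22 | T2 22-23 | T3 23-24 | T4 24-25 | T6 25-26 | T5 26-27 | T7 27-28 | T8 28-29 | T2 29-30 | T3 30-31 | T4 31-32 | T6 32-33 | T5 33-34 | T7 34-35 | T8 35-36 | T2 36-37 | T3 37-38 | T4 38-39 | T6 39-40 | T5 40-41 | T7 41-42 | T8 42-43 | T2 43-44 | T3 44-45 | T6 45-46 | T5 46-47 | T7 47-48 | T8 48-49 | T2 49-50 | T3 50-51 | T6 51-52 | T5 52-53 | T7 53-54 | T8 54-55 | T2 55-56 | T3 56-57 | T6 57-58 | T7 58-59 | T8 59-60 | T2 60-61 | T3 61-62 | T7 62-63 | T8 63-64 | T2 64-65 | T3 65-66 | T7 66-67 | T8 67-68 | T2 68-69 | T3 69-70 | T7 70-71 | T2 71-72 | T3 72-73 | T7 73-74 | T2 74-75 | T3 75-76 |
Completion: T1=8  T2=75  T3=76  T4=39  T5=53  T6=58  T7=74  T8=68
Turnaround (C−A): T1=8  T2=72  T3=73  T4=36  T5=50  T6=51  T7=66  T8=60
Waiting(T7) = turnaround − burst = 66 − 12 = 54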